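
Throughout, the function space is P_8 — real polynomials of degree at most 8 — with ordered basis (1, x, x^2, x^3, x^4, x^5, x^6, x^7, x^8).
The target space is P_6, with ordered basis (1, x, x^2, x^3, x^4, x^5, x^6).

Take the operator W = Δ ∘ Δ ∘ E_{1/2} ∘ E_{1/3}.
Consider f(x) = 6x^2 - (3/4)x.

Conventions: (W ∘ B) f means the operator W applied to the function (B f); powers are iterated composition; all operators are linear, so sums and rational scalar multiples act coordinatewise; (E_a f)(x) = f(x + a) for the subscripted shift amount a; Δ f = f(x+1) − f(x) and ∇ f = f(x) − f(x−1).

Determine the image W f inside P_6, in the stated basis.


the result is g(x) = 12

E_{1/3} f = 6x^2 + (13/4)x + 5/12
E_{1/2} E_{1/3} f = 6x^2 + (37/4)x + 85/24
Δ E_{1/2} E_{1/3} f = 12x + 61/4
Δ Δ E_{1/2} E_{1/3} f = 12


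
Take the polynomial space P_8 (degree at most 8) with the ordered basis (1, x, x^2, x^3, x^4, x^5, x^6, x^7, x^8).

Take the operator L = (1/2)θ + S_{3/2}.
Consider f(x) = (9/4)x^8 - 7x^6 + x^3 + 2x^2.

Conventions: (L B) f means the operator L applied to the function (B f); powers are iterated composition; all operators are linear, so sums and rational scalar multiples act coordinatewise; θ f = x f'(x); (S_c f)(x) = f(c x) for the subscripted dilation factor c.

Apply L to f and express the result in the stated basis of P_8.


θ f = 18x^8 - 42x^6 + 3x^3 + 4x^2
((1/2)θ) f = 9x^8 - 21x^6 + (3/2)x^3 + 2x^2
S_{3/2} f = (59049/1024)x^8 - (5103/64)x^6 + (27/8)x^3 + (9/2)x^2
((1/2)θ + S_{3/2}) f = (68265/1024)x^8 - (6447/64)x^6 + (39/8)x^3 + (13/2)x^2

the image equals g(x) = (68265/1024)x^8 - (6447/64)x^6 + (39/8)x^3 + (13/2)x^2


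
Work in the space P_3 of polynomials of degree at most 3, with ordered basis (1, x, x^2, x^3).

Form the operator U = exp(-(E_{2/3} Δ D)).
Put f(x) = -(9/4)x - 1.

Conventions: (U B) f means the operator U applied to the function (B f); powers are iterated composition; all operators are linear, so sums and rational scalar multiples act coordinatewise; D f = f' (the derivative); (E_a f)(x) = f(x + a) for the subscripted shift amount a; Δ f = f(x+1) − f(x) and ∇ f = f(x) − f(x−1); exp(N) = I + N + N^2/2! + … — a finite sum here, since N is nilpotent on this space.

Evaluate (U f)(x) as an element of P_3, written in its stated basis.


the series for exp(-(E_{2/3} Δ D)) f terminates at order 0
exp(-(E_{2/3} Δ D)) f = -(9/4)x - 1

the image equals g(x) = -(9/4)x - 1


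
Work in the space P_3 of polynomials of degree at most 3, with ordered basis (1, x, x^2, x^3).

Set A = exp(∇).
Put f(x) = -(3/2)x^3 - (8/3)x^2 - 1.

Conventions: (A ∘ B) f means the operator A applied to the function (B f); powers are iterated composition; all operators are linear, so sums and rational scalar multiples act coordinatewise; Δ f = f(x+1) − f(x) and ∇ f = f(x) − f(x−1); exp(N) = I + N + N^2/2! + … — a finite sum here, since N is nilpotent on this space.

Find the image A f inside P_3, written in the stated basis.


order-1 term: -(9/2)x^2 - (5/6)x + 7/6
order-2 term: -(9/2)x + 11/6
order-3 term: -3/2
the series for exp(∇) f terminates at order 3
exp(∇) f = -(3/2)x^3 - (43/6)x^2 - (16/3)x + 1/2

the result is g(x) = -(3/2)x^3 - (43/6)x^2 - (16/3)x + 1/2


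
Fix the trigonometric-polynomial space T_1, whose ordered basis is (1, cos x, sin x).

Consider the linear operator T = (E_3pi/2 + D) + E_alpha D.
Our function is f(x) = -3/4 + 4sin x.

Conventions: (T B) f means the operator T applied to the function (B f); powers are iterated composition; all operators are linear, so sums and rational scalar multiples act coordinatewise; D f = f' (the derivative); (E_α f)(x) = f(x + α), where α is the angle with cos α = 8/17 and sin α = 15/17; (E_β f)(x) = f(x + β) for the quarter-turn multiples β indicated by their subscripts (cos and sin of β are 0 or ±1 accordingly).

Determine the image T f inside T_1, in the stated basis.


E_3pi/2 f = -3/4 - 4cos x
D f = 4cos x
(E_3pi/2 + D) f = -3/4
D f = 4cos x
E_alpha D f = (32/17)cos x - (60/17)sin x
((E_3pi/2 + D) + E_alpha D) f = -3/4 + (32/17)cos x - (60/17)sin x

the result is g(x) = -3/4 + (32/17)cos x - (60/17)sin x


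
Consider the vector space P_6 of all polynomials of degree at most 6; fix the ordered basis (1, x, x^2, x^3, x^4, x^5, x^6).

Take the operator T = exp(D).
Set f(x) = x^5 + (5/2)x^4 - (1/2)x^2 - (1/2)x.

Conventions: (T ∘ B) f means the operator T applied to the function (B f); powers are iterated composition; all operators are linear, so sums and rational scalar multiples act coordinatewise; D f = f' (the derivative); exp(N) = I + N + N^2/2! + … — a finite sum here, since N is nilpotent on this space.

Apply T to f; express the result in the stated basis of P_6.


order-1 term: 5x^4 + 10x^3 - x - 1/2
order-2 term: 10x^3 + 15x^2 - 1/2
order-3 term: 10x^2 + 10x
order-4 term: 5x + 5/2
order-5 term: 1
the series for exp(D) f terminates at order 5
exp(D) f = x^5 + (15/2)x^4 + 20x^3 + (49/2)x^2 + (27/2)x + 5/2

the result is g(x) = x^5 + (15/2)x^4 + 20x^3 + (49/2)x^2 + (27/2)x + 5/2


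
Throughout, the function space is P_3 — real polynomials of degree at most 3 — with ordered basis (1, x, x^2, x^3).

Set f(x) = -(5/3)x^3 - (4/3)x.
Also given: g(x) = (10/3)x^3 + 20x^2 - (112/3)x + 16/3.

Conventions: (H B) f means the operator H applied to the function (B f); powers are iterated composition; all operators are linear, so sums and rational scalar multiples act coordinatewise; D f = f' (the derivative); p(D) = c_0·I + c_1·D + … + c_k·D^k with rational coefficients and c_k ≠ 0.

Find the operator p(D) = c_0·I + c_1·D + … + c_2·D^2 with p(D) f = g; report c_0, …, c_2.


D^0 f = -(5/3)x^3 - (4/3)x
D^1 f = -5x^2 - 4/3
D^2 f = -10x
matching coefficients of g against c_0 f + c_1 Df + … from the top degree down determines the c_i
solution: c_0 = -2, c_1 = -4, c_2 = 4

p(D) = -2·I − 4·D + 4·D^2, i.e. c_0 = -2, c_1 = -4, c_2 = 4


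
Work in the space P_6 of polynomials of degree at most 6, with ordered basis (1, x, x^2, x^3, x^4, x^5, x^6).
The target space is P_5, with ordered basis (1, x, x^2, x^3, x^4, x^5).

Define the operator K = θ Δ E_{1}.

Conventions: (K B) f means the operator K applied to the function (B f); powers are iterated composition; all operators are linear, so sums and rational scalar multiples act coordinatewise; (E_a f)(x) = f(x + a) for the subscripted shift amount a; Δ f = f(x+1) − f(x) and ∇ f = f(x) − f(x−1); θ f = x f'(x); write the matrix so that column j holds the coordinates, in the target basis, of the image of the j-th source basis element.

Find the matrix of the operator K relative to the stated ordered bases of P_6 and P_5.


image of 1: 0
image of x: 0
image of x^2: 2x
image of x^3: 6x^2 + 9x
image of x^4: 12x^3 + 36x^2 + 28x
image of x^5: 20x^4 + 90x^3 + 140x^2 + 75x
image of x^6: 30x^5 + 180x^4 + 420x^3 + 450x^2 + 186x
each image's coordinates form column j of the matrix

the matrix is [[0, 0, 0, 0, 0, 0, 0]; [0, 0, 2, 9, 28, 75, 186]; [0, 0, 0, 6, 36, 140, 450]; [0, 0, 0, 0, 12, 90, 420]; [0, 0, 0, 0, 0, 20, 180]; [0, 0, 0, 0, 0, 0, 30]] (rows listed top to bottom)


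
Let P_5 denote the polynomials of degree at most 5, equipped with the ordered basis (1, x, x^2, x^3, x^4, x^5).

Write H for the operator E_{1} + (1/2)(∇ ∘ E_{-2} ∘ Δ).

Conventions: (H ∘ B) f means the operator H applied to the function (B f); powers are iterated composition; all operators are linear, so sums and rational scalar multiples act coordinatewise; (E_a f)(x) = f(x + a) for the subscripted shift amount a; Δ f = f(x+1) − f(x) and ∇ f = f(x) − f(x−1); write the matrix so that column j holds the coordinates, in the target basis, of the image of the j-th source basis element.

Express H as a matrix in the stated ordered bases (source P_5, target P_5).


the matrix is [[1, 1, 2, -5, 26, -89]; [0, 1, 2, 6, -20, 130]; [0, 0, 1, 3, 12, -50]; [0, 0, 0, 1, 4, 20]; [0, 0, 0, 0, 1, 5]; [0, 0, 0, 0, 0, 1]] (rows listed top to bottom)

image of 1: 1
image of x: x + 1
image of x^2: x^2 + 2x + 2
image of x^3: x^3 + 3x^2 + 6x - 5
image of x^4: x^4 + 4x^3 + 12x^2 - 20x + 26
image of x^5: x^5 + 5x^4 + 20x^3 - 50x^2 + 130x - 89
each image's coordinates form column j of the matrix


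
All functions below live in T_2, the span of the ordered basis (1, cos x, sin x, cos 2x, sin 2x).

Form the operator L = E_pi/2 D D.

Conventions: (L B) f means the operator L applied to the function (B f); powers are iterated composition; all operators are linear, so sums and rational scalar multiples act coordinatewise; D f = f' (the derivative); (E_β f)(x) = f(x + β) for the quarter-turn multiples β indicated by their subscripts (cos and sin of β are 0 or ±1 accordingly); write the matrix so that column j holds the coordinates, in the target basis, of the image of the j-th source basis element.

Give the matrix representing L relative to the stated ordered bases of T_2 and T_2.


the matrix is [[0, 0, 0, 0, 0]; [0, 0, -1, 0, 0]; [0, 1, 0, 0, 0]; [0, 0, 0, 4, 0]; [0, 0, 0, 0, 4]] (rows listed top to bottom)

image of 1: 0
image of cos x: sin x
image of sin x: -cos x
image of cos 2x: 4cos 2x
image of sin 2x: 4sin 2x
each image's coordinates form column j of the matrix


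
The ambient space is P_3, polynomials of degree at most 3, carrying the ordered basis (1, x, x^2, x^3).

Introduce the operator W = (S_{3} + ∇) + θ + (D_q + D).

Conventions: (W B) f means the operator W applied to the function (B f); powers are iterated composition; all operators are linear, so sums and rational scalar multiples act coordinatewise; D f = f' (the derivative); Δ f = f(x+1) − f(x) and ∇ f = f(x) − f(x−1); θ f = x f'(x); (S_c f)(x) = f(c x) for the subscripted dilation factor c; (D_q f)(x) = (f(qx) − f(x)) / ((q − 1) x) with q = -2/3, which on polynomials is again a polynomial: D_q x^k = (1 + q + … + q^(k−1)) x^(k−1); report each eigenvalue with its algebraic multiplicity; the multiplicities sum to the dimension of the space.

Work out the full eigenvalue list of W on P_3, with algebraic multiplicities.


λ = 1 (multiplicity 1), λ = 4 (multiplicity 1), λ = 11 (multiplicity 1), λ = 30 (multiplicity 1)

image of 1: 1
image of x: 4x + 3
image of x^2: 11x^2 + (13/3)x - 1
image of x^3: 30x^3 + (61/9)x^2 - 3x + 1
the matrix is upper triangular; its diagonal is (1, 4, 11, 30)
for a triangular matrix the eigenvalues are the diagonal entries, with algebraic multiplicity their repetition count


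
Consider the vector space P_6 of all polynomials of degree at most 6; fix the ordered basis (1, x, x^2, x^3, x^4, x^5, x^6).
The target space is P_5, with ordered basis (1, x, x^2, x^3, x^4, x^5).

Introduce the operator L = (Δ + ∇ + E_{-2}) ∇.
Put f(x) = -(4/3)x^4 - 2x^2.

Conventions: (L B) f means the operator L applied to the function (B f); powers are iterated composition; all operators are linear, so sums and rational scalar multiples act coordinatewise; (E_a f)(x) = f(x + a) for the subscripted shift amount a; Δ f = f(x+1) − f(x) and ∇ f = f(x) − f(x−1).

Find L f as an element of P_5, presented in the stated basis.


the image equals g(x) = -(16/3)x^3 + 8x^2 - (220/3)x + 202/3

∇ f = -(16/3)x^3 + 8x^2 - (28/3)x + 10/3
Δ ∇ f = -16x^2 - 20/3
∇ ∇ f = -16x^2 + 32x - 68/3
E_{-2} ∇ f = -(16/3)x^3 + 40x^2 - (316/3)x + 290/3
(Δ + ∇ + E_{-2}) ∇ f = -(16/3)x^3 + 8x^2 - (220/3)x + 202/3


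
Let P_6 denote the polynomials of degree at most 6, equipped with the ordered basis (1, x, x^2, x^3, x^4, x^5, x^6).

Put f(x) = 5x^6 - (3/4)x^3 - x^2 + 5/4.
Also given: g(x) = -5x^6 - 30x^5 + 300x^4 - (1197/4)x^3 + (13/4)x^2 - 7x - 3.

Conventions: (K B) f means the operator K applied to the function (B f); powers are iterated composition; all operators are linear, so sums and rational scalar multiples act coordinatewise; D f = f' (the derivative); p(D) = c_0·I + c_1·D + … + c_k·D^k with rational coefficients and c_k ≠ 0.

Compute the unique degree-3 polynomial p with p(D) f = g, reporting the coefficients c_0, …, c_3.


D^0 f = 5x^6 - (3/4)x^3 - x^2 + 5/4
D^1 f = 30x^5 - (9/4)x^2 - 2x
D^2 f = 150x^4 - (9/2)x - 2
D^3 f = 600x^3 - 9/2
matching coefficients of g against c_0 f + c_1 Df + … from the top degree down determines the c_i
solution: c_0 = -1, c_1 = -1, c_2 = 2, c_3 = -1/2

c_0 = -1, c_1 = -1, c_2 = 2, c_3 = -1/2


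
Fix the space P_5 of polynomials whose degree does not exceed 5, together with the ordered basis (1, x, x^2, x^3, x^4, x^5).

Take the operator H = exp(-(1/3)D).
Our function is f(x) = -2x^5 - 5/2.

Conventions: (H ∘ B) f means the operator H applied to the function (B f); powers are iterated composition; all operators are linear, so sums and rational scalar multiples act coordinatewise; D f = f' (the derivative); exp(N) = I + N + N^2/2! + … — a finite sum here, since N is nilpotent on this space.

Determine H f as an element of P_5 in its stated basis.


g(x) = -2x^5 + (10/3)x^4 - (20/9)x^3 + (20/27)x^2 - (10/81)x - 1211/486

order-1 term: (10/3)x^4
order-2 term: -(20/9)x^3
order-3 term: (20/27)x^2
order-4 term: -(10/81)x
order-5 term: 2/243
the series for exp(-(1/3)D) f terminates at order 5
exp(-(1/3)D) f = -2x^5 + (10/3)x^4 - (20/9)x^3 + (20/27)x^2 - (10/81)x - 1211/486


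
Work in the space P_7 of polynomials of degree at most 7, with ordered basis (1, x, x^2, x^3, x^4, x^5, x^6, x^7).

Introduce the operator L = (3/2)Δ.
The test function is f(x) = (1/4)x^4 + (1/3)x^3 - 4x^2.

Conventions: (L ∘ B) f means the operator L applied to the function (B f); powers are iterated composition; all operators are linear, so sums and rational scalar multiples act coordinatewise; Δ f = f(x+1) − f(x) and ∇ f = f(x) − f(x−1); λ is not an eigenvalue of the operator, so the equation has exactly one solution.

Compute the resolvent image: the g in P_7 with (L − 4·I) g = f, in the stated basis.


the image equals g(x) = -(1/16)x^4 - (17/96)x^3 + (169/256)x^2 + (207/1024)x + 1913/8192

write g with unknown coordinates in the stated basis and equate coefficients in (L − 4·I) g = f
solving from the highest basis element down gives g = -(1/16)x^4 - (17/96)x^3 + (169/256)x^2 + (207/1024)x + 1913/8192
check: L g = -(3/8)x^3 - (87/64)x^2 + (207/256)x + 1913/2048
so L g − 4·g = (1/4)x^4 + (1/3)x^3 - 4x^2 = f ✓


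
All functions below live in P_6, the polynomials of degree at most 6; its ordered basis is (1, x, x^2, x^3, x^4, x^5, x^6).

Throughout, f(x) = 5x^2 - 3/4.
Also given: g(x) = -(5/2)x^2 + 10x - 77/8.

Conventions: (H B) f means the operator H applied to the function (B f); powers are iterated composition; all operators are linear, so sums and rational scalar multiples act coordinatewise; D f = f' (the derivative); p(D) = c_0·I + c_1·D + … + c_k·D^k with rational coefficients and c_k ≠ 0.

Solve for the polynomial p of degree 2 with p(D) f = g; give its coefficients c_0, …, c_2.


p(D) = -(1/2)·I + D − D^2, i.e. c_0 = -1/2, c_1 = 1, c_2 = -1

D^0 f = 5x^2 - 3/4
D^1 f = 10x
D^2 f = 10
matching coefficients of g against c_0 f + c_1 Df + … from the top degree down determines the c_i
solution: c_0 = -1/2, c_1 = 1, c_2 = -1


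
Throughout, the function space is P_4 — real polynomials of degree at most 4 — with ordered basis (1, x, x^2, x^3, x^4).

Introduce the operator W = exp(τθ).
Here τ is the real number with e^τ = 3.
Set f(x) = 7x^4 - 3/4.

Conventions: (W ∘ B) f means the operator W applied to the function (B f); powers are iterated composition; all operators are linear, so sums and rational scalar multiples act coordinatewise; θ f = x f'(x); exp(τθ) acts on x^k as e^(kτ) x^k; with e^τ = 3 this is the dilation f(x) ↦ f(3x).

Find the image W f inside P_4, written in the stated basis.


the result is g(x) = 567x^4 - 3/4

exp(τθ) x^k = e^(kτ) x^k; with e^τ = 3 this sends x^k to 3^k x^k
x^4 ↦ 81 x^4
applying this coordinatewise to f: exp(τθ) f = 567x^4 - 3/4


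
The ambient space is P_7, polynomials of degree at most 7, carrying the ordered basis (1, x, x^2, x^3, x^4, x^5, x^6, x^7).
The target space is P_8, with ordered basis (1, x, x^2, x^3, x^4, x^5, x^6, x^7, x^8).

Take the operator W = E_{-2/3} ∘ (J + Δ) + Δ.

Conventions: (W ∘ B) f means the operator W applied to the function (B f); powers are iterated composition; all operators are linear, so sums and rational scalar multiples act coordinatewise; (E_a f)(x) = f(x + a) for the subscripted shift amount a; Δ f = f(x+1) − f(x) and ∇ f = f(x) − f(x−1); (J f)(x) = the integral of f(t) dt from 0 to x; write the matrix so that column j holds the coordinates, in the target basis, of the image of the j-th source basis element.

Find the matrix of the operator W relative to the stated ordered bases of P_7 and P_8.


image of 1: x - 2/3
image of x: (1/2)x^2 - (2/3)x + 20/9
image of x^2: (1/3)x^3 - (2/3)x^2 + (40/9)x + 46/81
image of x^3: (1/4)x^4 - (2/3)x^3 + (20/3)x^2 + (46/27)x + 112/81
image of x^4: (1/5)x^5 - (2/3)x^4 + (80/9)x^3 + (92/27)x^2 + (448/81)x + 958/1215
image of x^5: (1/6)x^6 - (2/3)x^5 + (100/9)x^4 + (460/81)x^3 + (1120/81)x^2 + (958/243)x + 2516/2187
image of x^6: (1/7)x^7 - (2/3)x^6 + (40/3)x^5 + (230/27)x^4 + (2240/81)x^3 + (958/81)x^2 + (5032/729)x + 13858/15309
image of x^7: (1/8)x^8 - (2/3)x^7 + (140/9)x^6 + (322/27)x^5 + (3920/81)x^4 + (6706/243)x^3 + (17612/729)x^2 + (13858/2187)x + 6980/6561
each image's coordinates form column j of the matrix

the matrix is [[-2/3, 20/9, 46/81, 112/81, 958/1215, 2516/2187, 13858/15309, 6980/6561]; [1, -2/3, 40/9, 46/27, 448/81, 958/243, 5032/729, 13858/2187]; [0, 1/2, -2/3, 20/3, 92/27, 1120/81, 958/81, 17612/729]; [0, 0, 1/3, -2/3, 80/9, 460/81, 2240/81, 6706/243]; [0, 0, 0, 1/4, -2/3, 100/9, 230/27, 3920/81]; [0, 0, 0, 0, 1/5, -2/3, 40/3, 322/27]; [0, 0, 0, 0, 0, 1/6, -2/3, 140/9]; [0, 0, 0, 0, 0, 0, 1/7, -2/3]; [0, 0, 0, 0, 0, 0, 0, 1/8]] (rows listed top to bottom)


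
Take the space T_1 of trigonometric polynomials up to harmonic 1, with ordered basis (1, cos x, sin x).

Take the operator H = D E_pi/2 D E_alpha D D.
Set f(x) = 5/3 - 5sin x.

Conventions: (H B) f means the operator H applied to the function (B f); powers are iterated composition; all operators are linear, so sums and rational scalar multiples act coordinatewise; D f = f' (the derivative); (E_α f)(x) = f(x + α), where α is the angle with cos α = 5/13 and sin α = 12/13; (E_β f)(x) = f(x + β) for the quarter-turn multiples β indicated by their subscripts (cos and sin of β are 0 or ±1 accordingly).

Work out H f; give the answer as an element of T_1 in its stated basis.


D f = -5cos x
D D f = 5sin x
E_alpha D D f = (60/13)cos x + (25/13)sin x
D (E_alpha D) D f = (25/13)cos x - (60/13)sin x
E_pi/2 D (E_alpha D) D f = -(60/13)cos x - (25/13)sin x
D E_pi/2 D (E_alpha D) D f = -(25/13)cos x + (60/13)sin x

the result is g(x) = -(25/13)cos x + (60/13)sin x


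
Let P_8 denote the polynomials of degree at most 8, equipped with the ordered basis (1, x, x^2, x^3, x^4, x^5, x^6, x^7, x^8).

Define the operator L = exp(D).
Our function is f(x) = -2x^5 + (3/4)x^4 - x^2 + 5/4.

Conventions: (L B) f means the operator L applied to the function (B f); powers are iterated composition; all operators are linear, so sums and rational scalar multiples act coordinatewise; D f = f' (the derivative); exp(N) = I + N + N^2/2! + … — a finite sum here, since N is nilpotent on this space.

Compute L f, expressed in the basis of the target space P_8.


order-1 term: -10x^4 + 3x^3 - 2x
order-2 term: -20x^3 + (9/2)x^2 - 1
order-3 term: -20x^2 + 3x
order-4 term: -10x + 3/4
order-5 term: -2
the series for exp(D) f terminates at order 5
exp(D) f = -2x^5 - (37/4)x^4 - 17x^3 - (33/2)x^2 - 9x - 1

the image equals g(x) = -2x^5 - (37/4)x^4 - 17x^3 - (33/2)x^2 - 9x - 1


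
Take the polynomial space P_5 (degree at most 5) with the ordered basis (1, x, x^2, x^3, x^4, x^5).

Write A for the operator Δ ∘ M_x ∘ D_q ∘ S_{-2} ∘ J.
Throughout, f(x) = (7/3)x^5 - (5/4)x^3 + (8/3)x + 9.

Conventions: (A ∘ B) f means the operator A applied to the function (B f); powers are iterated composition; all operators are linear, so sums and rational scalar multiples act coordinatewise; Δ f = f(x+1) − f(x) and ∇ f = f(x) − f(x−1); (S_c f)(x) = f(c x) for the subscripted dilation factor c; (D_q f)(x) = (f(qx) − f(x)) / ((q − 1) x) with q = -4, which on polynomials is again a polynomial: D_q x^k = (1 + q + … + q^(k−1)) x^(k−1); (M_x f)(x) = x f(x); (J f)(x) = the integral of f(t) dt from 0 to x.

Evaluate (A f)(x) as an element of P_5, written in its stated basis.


the image equals g(x) = -122304x^5 - 305760x^4 - 406660x^3 - 304230x^2 - 121316x - 20163

J f = (7/18)x^6 - (5/16)x^4 + (4/3)x^2 + 9x
S_{-2} J f = (224/9)x^6 - 5x^4 + (16/3)x^2 - 18x
D_q (S_{-2} ∘ J) f = -20384x^5 + 255x^3 - 16x - 18
M_x D_q (S_{-2} ∘ J) f = -20384x^6 + 255x^4 - 16x^2 - 18x
Δ M_x D_q (S_{-2} ∘ J) f = -122304x^5 - 305760x^4 - 406660x^3 - 304230x^2 - 121316x - 20163


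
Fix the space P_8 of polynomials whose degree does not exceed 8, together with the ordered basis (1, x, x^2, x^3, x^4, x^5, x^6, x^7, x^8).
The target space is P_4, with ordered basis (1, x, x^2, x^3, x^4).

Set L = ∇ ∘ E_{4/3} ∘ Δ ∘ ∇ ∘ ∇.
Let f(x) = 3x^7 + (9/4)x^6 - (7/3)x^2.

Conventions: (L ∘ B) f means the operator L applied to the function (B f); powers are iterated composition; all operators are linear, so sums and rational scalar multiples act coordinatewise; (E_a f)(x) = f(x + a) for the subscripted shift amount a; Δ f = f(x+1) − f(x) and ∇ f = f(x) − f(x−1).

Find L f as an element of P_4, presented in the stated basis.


the image equals g(x) = 2520x^3 + 3330x^2 + 3900x + 3880/3

∇ f = 21x^6 - (99/2)x^5 + (285/4)x^4 - 60x^3 + (117/4)x^2 - (73/6)x + 37/12
∇ ∇ f = 126x^5 - (1125/2)x^4 + 1200x^3 - (2835/2)x^2 + 897x - 1459/6
Δ (∇ ∘ ∇) f = 630x^4 - 990x^3 + 1485x^2 - 855x + 243
E_{4/3} Δ (∇ ∘ ∇) f = 630x^4 + 2370x^3 + 4245x^2 + (11395/3)x + 12487/9
∇ (E_{4/3} ∘ Δ) (∇ ∘ ∇) f = 2520x^3 + 3330x^2 + 3900x + 3880/3


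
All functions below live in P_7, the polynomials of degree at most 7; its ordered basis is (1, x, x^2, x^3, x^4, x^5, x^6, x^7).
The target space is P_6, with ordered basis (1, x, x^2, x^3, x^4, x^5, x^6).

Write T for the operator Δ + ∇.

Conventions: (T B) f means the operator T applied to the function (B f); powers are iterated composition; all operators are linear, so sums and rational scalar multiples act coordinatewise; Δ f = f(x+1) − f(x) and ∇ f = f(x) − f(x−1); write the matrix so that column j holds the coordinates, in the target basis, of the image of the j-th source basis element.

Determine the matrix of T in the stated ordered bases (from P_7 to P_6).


image of 1: 0
image of x: 2
image of x^2: 4x
image of x^3: 6x^2 + 2
image of x^4: 8x^3 + 8x
image of x^5: 10x^4 + 20x^2 + 2
image of x^6: 12x^5 + 40x^3 + 12x
image of x^7: 14x^6 + 70x^4 + 42x^2 + 2
each image's coordinates form column j of the matrix

the matrix is [[0, 2, 0, 2, 0, 2, 0, 2]; [0, 0, 4, 0, 8, 0, 12, 0]; [0, 0, 0, 6, 0, 20, 0, 42]; [0, 0, 0, 0, 8, 0, 40, 0]; [0, 0, 0, 0, 0, 10, 0, 70]; [0, 0, 0, 0, 0, 0, 12, 0]; [0, 0, 0, 0, 0, 0, 0, 14]] (rows listed top to bottom)


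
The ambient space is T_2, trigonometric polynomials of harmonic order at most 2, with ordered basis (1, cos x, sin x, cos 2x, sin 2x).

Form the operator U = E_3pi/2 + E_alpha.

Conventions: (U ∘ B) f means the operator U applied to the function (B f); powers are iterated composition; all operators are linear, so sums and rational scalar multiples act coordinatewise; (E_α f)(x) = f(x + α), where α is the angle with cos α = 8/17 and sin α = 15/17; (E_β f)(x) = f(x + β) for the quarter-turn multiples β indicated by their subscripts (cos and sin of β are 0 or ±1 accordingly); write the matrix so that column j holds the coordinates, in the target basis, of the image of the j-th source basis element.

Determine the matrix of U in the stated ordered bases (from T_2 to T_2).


the matrix is [[2, 0, 0, 0, 0]; [0, 8/17, -2/17, 0, 0]; [0, 2/17, 8/17, 0, 0]; [0, 0, 0, -450/289, 240/289]; [0, 0, 0, -240/289, -450/289]] (rows listed top to bottom)

image of 1: 2
image of cos x: (8/17)cos x + (2/17)sin x
image of sin x: -(2/17)cos x + (8/17)sin x
image of cos 2x: -(450/289)cos 2x - (240/289)sin 2x
image of sin 2x: (240/289)cos 2x - (450/289)sin 2x
each image's coordinates form column j of the matrix


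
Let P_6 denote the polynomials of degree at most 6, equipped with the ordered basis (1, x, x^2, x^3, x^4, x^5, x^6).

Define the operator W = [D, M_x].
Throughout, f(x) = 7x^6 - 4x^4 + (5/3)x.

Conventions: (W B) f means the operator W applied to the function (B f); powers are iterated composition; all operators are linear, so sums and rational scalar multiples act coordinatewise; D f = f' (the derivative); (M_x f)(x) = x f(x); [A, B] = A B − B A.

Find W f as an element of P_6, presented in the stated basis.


the result is g(x) = 7x^6 - 4x^4 + (5/3)x

M_x f = 7x^7 - 4x^5 + (5/3)x^2
D M_x f = 49x^6 - 20x^4 + (10/3)x
D f = 42x^5 - 16x^3 + 5/3
M_x D f = 42x^6 - 16x^4 + (5/3)x
[D, M_x] f = 7x^6 - 4x^4 + (5/3)x


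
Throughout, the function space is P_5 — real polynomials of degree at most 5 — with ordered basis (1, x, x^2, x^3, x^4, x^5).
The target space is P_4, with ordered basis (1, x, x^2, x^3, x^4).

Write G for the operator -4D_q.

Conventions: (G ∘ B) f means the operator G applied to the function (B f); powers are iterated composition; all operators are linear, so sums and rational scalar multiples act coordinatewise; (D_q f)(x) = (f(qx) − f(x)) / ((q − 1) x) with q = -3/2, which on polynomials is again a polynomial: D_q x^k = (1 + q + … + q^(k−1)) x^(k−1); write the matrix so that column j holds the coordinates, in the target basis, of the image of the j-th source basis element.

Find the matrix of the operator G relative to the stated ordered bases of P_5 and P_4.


image of 1: 0
image of x: -4
image of x^2: 2x
image of x^3: -7x^2
image of x^4: (13/2)x^3
image of x^5: -(55/4)x^4
each image's coordinates form column j of the matrix

the matrix is [[0, -4, 0, 0, 0, 0]; [0, 0, 2, 0, 0, 0]; [0, 0, 0, -7, 0, 0]; [0, 0, 0, 0, 13/2, 0]; [0, 0, 0, 0, 0, -55/4]] (rows listed top to bottom)


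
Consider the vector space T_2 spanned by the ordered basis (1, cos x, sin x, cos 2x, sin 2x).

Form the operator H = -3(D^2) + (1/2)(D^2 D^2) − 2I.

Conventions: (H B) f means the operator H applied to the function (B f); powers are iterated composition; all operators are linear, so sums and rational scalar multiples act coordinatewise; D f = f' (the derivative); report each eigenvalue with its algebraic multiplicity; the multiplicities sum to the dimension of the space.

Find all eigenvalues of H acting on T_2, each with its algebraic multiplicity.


λ = -2 (multiplicity 1), λ = 3/2 (multiplicity 2), λ = 18 (multiplicity 2)

image of 1: -2
image of cos x: (3/2)cos x
image of sin x: (3/2)sin x
image of cos 2x: 18cos 2x
image of sin 2x: 18sin 2x
the matrix is diagonal; its diagonal is (-2, 3/2, 3/2, 18, 18)
for a triangular matrix the eigenvalues are the diagonal entries, with algebraic multiplicity their repetition count


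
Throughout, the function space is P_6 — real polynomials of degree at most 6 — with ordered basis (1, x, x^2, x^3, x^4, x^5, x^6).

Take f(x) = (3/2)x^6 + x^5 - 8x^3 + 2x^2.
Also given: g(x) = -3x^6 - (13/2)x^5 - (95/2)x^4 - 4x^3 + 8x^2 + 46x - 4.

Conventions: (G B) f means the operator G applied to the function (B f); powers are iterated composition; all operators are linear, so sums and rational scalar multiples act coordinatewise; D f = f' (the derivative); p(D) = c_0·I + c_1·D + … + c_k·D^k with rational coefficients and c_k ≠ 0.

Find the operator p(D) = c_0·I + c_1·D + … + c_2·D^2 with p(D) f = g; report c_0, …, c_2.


D^0 f = (3/2)x^6 + x^5 - 8x^3 + 2x^2
D^1 f = 9x^5 + 5x^4 - 24x^2 + 4x
D^2 f = 45x^4 + 20x^3 - 48x + 4
matching coefficients of g against c_0 f + c_1 Df + … from the top degree down determines the c_i
solution: c_0 = -2, c_1 = -1/2, c_2 = -1

p(D) = -2·I − (1/2)·D − D^2, i.e. c_0 = -2, c_1 = -1/2, c_2 = -1


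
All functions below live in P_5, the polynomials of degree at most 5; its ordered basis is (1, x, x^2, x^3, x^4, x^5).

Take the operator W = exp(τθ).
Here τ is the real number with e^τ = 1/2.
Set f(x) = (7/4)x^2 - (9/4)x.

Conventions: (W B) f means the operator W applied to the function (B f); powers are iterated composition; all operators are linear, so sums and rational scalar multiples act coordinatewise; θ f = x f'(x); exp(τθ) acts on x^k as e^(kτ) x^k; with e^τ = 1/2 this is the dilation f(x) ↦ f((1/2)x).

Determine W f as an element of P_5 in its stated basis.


exp(τθ) x^k = e^(kτ) x^k; with e^τ = 1/2 this sends x^k to (1/2)^k x^k
x ↦ 1/2 x
x^2 ↦ 1/4 x^2
applying this coordinatewise to f: exp(τθ) f = (7/16)x^2 - (9/8)x

the image equals g(x) = (7/16)x^2 - (9/8)x


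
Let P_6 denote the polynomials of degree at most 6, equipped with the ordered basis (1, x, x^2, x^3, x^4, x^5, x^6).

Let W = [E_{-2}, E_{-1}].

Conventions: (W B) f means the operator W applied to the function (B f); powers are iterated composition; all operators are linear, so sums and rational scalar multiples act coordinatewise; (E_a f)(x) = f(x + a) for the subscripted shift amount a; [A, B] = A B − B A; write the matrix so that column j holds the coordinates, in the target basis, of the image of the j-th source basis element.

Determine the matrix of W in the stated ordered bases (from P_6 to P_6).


image of 1: 0
image of x: 0
image of x^2: 0
image of x^3: 0
image of x^4: 0
image of x^5: 0
image of x^6: 0
each image's coordinates form column j of the matrix

the matrix is [[0, 0, 0, 0, 0, 0, 0]; [0, 0, 0, 0, 0, 0, 0]; [0, 0, 0, 0, 0, 0, 0]; [0, 0, 0, 0, 0, 0, 0]; [0, 0, 0, 0, 0, 0, 0]; [0, 0, 0, 0, 0, 0, 0]; [0, 0, 0, 0, 0, 0, 0]] (rows listed top to bottom)


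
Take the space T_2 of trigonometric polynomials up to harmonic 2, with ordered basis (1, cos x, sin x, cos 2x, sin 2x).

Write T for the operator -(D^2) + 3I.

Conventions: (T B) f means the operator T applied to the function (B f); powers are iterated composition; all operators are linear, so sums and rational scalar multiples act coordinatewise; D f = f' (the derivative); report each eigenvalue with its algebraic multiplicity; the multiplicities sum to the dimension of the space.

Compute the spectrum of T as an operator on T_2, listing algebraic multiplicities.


image of 1: 3
image of cos x: 4cos x
image of sin x: 4sin x
image of cos 2x: 7cos 2x
image of sin 2x: 7sin 2x
the matrix is diagonal; its diagonal is (3, 4, 4, 7, 7)
for a triangular matrix the eigenvalues are the diagonal entries, with algebraic multiplicity their repetition count

λ = 3 (multiplicity 1), λ = 4 (multiplicity 2), λ = 7 (multiplicity 2)


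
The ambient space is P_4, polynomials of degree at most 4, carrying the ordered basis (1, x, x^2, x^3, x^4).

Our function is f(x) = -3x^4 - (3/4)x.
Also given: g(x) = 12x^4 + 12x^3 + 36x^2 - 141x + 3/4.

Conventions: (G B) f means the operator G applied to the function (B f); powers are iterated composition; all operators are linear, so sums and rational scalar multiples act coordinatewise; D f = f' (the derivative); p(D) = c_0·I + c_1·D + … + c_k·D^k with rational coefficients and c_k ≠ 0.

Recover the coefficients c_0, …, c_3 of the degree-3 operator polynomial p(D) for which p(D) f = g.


D^0 f = -3x^4 - (3/4)x
D^1 f = -12x^3 - 3/4
D^2 f = -36x^2
D^3 f = -72x
matching coefficients of g against c_0 f + c_1 Df + … from the top degree down determines the c_i
solution: c_0 = -4, c_1 = -1, c_2 = -1, c_3 = 2

c_0 = -4, c_1 = -1, c_2 = -1, c_3 = 2


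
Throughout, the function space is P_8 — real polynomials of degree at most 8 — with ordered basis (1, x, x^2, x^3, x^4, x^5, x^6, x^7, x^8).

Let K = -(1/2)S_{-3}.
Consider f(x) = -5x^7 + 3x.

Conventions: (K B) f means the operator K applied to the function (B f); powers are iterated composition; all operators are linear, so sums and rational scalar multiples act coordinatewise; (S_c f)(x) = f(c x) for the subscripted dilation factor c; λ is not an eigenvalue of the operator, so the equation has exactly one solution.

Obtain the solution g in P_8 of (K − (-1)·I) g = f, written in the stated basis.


the image equals g(x) = -(10/2189)x^7 + (6/5)x

write g with unknown coordinates in the stated basis and equate coefficients in (K − (-1)·I) g = f
solving from the highest basis element down gives g = -(10/2189)x^7 + (6/5)x
check: K g = -(10935/2189)x^7 + (9/5)x
so K g − (-1)·g = -5x^7 + 3x = f ✓


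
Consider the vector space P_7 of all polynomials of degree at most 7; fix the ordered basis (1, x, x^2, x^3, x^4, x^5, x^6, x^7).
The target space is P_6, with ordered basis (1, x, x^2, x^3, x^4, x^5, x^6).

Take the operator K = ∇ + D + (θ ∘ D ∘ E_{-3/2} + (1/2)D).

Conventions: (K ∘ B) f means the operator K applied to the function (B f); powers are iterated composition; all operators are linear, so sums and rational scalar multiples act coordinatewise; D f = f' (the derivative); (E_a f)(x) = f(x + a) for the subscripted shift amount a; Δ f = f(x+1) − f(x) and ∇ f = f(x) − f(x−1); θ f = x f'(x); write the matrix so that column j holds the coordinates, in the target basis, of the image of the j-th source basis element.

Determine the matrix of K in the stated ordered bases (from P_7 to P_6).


the matrix is [[0, 5/2, -1, 1, -1, 1, -1, 1]; [0, 0, 7, -12, 31, -145/2, 1263/8, -5215/16]; [0, 0, 0, 27/2, -42, 145, -420, 8673/8]; [0, 0, 0, 0, 22, -100, 425, -2905/2]; [0, 0, 0, 0, 0, 65/2, -195, 980]; [0, 0, 0, 0, 0, 0, 45, -336]; [0, 0, 0, 0, 0, 0, 0, 119/2]] (rows listed top to bottom)

image of 1: 0
image of x: 5/2
image of x^2: 7x - 1
image of x^3: (27/2)x^2 - 12x + 1
image of x^4: 22x^3 - 42x^2 + 31x - 1
image of x^5: (65/2)x^4 - 100x^3 + 145x^2 - (145/2)x + 1
image of x^6: 45x^5 - 195x^4 + 425x^3 - 420x^2 + (1263/8)x - 1
image of x^7: (119/2)x^6 - 336x^5 + 980x^4 - (2905/2)x^3 + (8673/8)x^2 - (5215/16)x + 1
each image's coordinates form column j of the matrix


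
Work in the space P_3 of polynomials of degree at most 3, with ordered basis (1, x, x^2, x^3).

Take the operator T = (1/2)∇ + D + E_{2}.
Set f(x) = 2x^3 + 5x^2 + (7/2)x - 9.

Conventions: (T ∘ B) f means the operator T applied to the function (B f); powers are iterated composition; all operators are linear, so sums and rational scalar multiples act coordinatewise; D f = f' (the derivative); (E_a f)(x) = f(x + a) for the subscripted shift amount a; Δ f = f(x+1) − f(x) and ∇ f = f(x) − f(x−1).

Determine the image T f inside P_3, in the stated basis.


g(x) = 2x^3 + 26x^2 + (119/2)x + 151/4

∇ f = 6x^2 + 4x + 1/2
((1/2)∇) f = 3x^2 + 2x + 1/4
D f = 6x^2 + 10x + 7/2
E_{2} f = 2x^3 + 17x^2 + (95/2)x + 34
((1/2)∇ + D + E_{2}) f = 2x^3 + 26x^2 + (119/2)x + 151/4


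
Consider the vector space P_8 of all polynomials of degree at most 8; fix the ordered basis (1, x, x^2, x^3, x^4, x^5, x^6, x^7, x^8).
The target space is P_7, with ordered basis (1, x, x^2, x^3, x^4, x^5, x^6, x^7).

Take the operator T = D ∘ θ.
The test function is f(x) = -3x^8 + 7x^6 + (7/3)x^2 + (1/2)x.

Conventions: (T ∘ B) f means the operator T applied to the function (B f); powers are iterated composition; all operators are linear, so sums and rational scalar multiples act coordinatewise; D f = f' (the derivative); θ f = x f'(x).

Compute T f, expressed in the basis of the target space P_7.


g(x) = -192x^7 + 252x^5 + (28/3)x + 1/2

θ f = -24x^8 + 42x^6 + (14/3)x^2 + (1/2)x
D θ f = -192x^7 + 252x^5 + (28/3)x + 1/2


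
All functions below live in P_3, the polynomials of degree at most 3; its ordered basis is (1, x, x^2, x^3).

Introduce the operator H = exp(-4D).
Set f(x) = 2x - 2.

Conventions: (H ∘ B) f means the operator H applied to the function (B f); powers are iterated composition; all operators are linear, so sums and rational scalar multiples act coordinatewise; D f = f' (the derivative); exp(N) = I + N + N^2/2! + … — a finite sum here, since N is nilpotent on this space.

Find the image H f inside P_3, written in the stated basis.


the image equals g(x) = 2x - 10

order-1 term: -8
the series for exp(-4D) f terminates at order 1
exp(-4D) f = 2x - 10


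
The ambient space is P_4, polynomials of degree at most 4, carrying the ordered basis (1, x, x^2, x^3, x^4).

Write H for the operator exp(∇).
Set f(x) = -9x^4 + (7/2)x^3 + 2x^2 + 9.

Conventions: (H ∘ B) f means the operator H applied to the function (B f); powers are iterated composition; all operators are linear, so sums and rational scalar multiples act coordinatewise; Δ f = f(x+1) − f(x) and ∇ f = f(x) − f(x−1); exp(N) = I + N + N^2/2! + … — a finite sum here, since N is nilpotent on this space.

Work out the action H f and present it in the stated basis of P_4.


order-1 term: -36x^3 + (129/2)x^2 - (85/2)x + 21/2
order-2 term: -54x^2 + (237/2)x - 143/2
order-3 term: -36x + 115/2
order-4 term: -9
the series for exp(∇) f terminates at order 4
exp(∇) f = -9x^4 - (65/2)x^3 + (25/2)x^2 + 40x - 7/2

g(x) = -9x^4 - (65/2)x^3 + (25/2)x^2 + 40x - 7/2


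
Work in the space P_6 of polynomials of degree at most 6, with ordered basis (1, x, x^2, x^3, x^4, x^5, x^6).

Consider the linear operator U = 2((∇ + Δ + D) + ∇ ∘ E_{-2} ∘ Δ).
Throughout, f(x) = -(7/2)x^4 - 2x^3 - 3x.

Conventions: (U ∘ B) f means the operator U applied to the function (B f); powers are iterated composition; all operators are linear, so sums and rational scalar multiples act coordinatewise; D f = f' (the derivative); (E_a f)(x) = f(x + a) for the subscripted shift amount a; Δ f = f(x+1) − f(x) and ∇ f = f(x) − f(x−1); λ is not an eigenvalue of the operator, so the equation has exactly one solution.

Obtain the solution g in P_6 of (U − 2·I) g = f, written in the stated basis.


the result is g(x) = (7/4)x^4 + 22x^3 + 219x^2 + (2755/2)x + 4438

write g with unknown coordinates in the stated basis and equate coefficients in (U − 2·I) g = f
solving from the highest basis element down gives g = (7/4)x^4 + 22x^3 + 219x^2 + (2755/2)x + 4438
check: U g = 42x^3 + 438x^2 + 2752x + 8876
so U g − 2·g = -(7/2)x^4 - 2x^3 - 3x = f ✓


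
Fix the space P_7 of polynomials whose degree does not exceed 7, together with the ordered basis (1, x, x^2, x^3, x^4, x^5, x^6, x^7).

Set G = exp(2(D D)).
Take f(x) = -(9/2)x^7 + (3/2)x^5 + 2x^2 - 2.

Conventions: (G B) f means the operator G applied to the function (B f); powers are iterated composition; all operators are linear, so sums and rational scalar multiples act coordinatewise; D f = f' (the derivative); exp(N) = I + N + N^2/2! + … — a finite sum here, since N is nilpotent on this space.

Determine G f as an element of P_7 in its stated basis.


the result is g(x) = -(9/2)x^7 - (753/2)x^5 - 7500x^3 + 2x^2 - 29880x + 6

order-1 term: -378x^5 + 60x^3 + 8
order-2 term: -7560x^3 + 360x
order-3 term: -30240x
the series for exp(2(D D)) f terminates at order 3
exp(2(D D)) f = -(9/2)x^7 - (753/2)x^5 - 7500x^3 + 2x^2 - 29880x + 6


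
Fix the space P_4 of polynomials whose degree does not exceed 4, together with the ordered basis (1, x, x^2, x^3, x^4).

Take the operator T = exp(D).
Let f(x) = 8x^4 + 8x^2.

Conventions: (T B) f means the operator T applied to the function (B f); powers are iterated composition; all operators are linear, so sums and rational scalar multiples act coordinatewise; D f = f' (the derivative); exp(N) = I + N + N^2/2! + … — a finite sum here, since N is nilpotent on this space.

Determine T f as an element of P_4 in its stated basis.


order-1 term: 32x^3 + 16x
order-2 term: 48x^2 + 8
order-3 term: 32x
order-4 term: 8
the series for exp(D) f terminates at order 4
exp(D) f = 8x^4 + 32x^3 + 56x^2 + 48x + 16

g(x) = 8x^4 + 32x^3 + 56x^2 + 48x + 16


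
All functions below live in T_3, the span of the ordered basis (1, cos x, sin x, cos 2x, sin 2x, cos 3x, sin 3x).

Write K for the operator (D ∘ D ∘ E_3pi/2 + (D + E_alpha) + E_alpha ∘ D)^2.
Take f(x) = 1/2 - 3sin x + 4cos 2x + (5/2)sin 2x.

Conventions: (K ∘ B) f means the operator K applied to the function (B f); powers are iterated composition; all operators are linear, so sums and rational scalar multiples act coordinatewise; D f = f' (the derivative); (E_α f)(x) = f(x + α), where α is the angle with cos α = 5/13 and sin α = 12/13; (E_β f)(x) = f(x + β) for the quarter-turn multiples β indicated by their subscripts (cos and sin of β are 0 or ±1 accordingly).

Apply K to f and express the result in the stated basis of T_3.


E_3pi/2 f = 1/2 + 3cos x - 4cos 2x - (5/2)sin 2x
D E_3pi/2 f = -3sin x - 5cos 2x + 8sin 2x
D D E_3pi/2 f = -3cos x + 16cos 2x + 10sin 2x
D f = -3cos x + 5cos 2x - 8sin 2x
E_alpha f = 1/2 - (36/13)cos x - (15/13)sin x - (176/169)cos 2x - (1555/338)sin 2x
(D + E_alpha) f = 1/2 - (75/13)cos x - (15/13)sin x + (669/169)cos 2x - (4259/338)sin 2x
D f = -3cos x + 5cos 2x - 8sin 2x
E_alpha D f = -(15/13)cos x + (36/13)sin x - (1555/169)cos 2x + (352/169)sin 2x
(D ∘ D ∘ E_3pi/2 + (D + E_alpha) + E_alpha ∘ D) f = 1/2 - (129/13)cos x + (21/13)sin x + (1818/169)cos 2x - (175/338)sin 2x
E_3pi/2 (D ∘ D ∘ E_3pi/2 + (D + E_alpha) + E_alpha ∘ D) f = 1/2 - (21/13)cos x - (129/13)sin x - (1818/169)cos 2x + (175/338)sin 2x
D E_3pi/2 (D ∘ D ∘ E_3pi/2 + (D + E_alpha) + E_alpha ∘ D) f = -(129/13)cos x + (21/13)sin x + (175/169)cos 2x + (3636/169)sin 2x
D D E_3pi/2 (D ∘ D ∘ E_3pi/2 + (D + E_alpha) + E_alpha ∘ D) f = (21/13)cos x + (129/13)sin x + (7272/169)cos 2x - (350/169)sin 2x
D (D ∘ D ∘ E_3pi/2 + (D + E_alpha) + E_alpha ∘ D) f = (21/13)cos x + (129/13)sin x - (175/169)cos 2x - (3636/169)sin 2x
E_alpha (D ∘ D ∘ E_3pi/2 + (D + E_alpha) + E_alpha ∘ D) f = 1/2 - (393/169)cos x + (1653/169)sin x - (226842/28561)cos 2x - (415495/57122)sin 2x
(D + E_alpha) (D ∘ D ∘ E_3pi/2 + (D + E_alpha) + E_alpha ∘ D) f = 1/2 - (120/169)cos x + (3330/169)sin x - (256417/28561)cos 2x - (1644463/57122)sin 2x
D (D ∘ D ∘ E_3pi/2 + (D + E_alpha) + E_alpha ∘ D) f = (21/13)cos x + (129/13)sin x - (175/169)cos 2x - (3636/169)sin 2x
E_alpha D (D ∘ D ∘ E_3pi/2 + (D + E_alpha) + E_alpha ∘ D) f = (1653/169)cos x + (393/169)sin x - (415495/28561)cos 2x + (453684/28561)sin 2x
(D ∘ D ∘ E_3pi/2 + (D + E_alpha) + E_alpha ∘ D) (D ∘ D ∘ E_3pi/2 + (D + E_alpha) + E_alpha ∘ D) f = 1/2 + (1806/169)cos x + (5400/169)sin x + (557056/28561)cos 2x - (855395/57122)sin 2x

g(x) = 1/2 + (1806/169)cos x + (5400/169)sin x + (557056/28561)cos 2x - (855395/57122)sin 2x
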